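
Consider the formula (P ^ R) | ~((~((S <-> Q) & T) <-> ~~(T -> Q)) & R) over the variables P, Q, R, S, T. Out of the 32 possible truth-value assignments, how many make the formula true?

  P   |   Q   |   R   |   S   |   T   |   φ  
----- | ----- | ----- | ----- | ----- | -----
 True |  True |  True |  True |  True |  True
 True |  True |  True |  True | False | False
 True |  True |  True | False |  True | False
 True |  True |  True | False | False | False
 True |  True | False |  True |  True |  True
 True |  True | False |  True | False |  True
 True |  True | False | False |  True |  True
 True |  True | False | False | False |  True
 True | False |  True |  True |  True |  True
 True | False |  True |  True | False | False
 True | False |  True | False |  True | False
 True | False |  True | False | False | False
 True | False | False |  True |  True |  True
 True | False | False |  True | False |  True
 True | False | False | False |  True |  True
 True | False | False | False | False |  True
False |  True |  True |  True |  True |  True
False |  True |  True |  True | False |  True
False |  True |  True | False |  True |  True
False |  True |  True | False | False |  True
False |  True | False |  True |  True |  True
False |  True | False |  True | False |  True
False |  True | False | False |  True |  True
False |  True | False | False | False |  True
False | False |  True |  True |  True |  True
False | False |  True |  True | False |  True
False | False |  True | False |  True |  True
False | False |  True | False | False |  True
False | False | False |  True |  True |  True
False | False | False |  True | False |  True
False | False | False | False |  True |  True
False | False | False | False | False |  True
The formula is true on 26 of the 32 rows.

26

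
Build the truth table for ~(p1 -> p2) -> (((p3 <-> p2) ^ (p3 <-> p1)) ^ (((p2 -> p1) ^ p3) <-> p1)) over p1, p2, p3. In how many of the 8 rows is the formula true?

p1 | p2 | p3 || (p1 -> p2) | ~(p1 -> p2) | (p3 <-> p2) | (p3 <-> p1) | ((p3 <-> p2) ^ (p3 <-> p1)) | (p2 -> p1) | ((p2 -> p1) ^ p3) | (((p2 -> p1) ^ p3) <-> p1) | φ
0  | 0  | 0  ||     1      |      0      |      1      |      1      |              0              |     1      |         1         |             0              | 1
0  | 0  | 1  ||     1      |      0      |      0      |      0      |              0              |     1      |         0         |             1              | 1
0  | 1  | 0  ||     1      |      0      |      0      |      1      |              1              |     0      |         0         |             1              | 1
0  | 1  | 1  ||     1      |      0      |      1      |      0      |              1              |     0      |         1         |             0              | 1
1  | 0  | 0  ||     0      |      1      |      1      |      0      |              1              |     1      |         1         |             1              | 0
1  | 0  | 1  ||     0      |      1      |      0      |      1      |              1              |     1      |         0         |             0              | 1
1  | 1  | 0  ||     1      |      0      |      0      |      0      |              0              |     1      |         1         |             1              | 1
1  | 1  | 1  ||     1      |      0      |      1      |      1      |              0              |     1      |         0         |             0              | 1
The formula is true on 7 of the 8 rows.

7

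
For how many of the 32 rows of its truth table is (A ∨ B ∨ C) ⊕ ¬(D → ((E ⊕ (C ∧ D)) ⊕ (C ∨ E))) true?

A | B | C | D | E || φ
T | T | T | T | T || T
T | T | T | T | F || F
T | T | T | F | T || T
T | T | T | F | F || T
T | T | F | T | T || F
T | T | F | T | F || F
T | T | F | F | T || T
T | T | F | F | F || T
T | F | T | T | T || T
T | F | T | T | F || F
T | F | T | F | T || T
T | F | T | F | F || T
T | F | F | T | T || F
T | F | F | T | F || F
T | F | F | F | T || T
T | F | F | F | F || T
F | T | T | T | T || T
F | T | T | T | F || F
F | T | T | F | T || T
F | T | T | F | F || T
F | T | F | T | T || F
F | T | F | T | F || F
F | T | F | F | T || T
F | T | F | F | F || T
F | F | T | T | T || T
F | F | T | T | F || F
F | F | T | F | T || T
F | F | T | F | F || T
F | F | F | T | T || T
F | F | F | T | F || T
F | F | F | F | T || F
F | F | F | F | F || F
The formula is true on 20 of the 32 rows.

20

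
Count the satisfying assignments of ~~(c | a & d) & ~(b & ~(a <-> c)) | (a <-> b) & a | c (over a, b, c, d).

11

a | b | c | d | φ
- | - | - | - | -
0 | 0 | 0 | 0 | 0
0 | 0 | 0 | 1 | 0
0 | 0 | 1 | 0 | 1
0 | 0 | 1 | 1 | 1
0 | 1 | 0 | 0 | 0
0 | 1 | 0 | 1 | 0
0 | 1 | 1 | 0 | 1
0 | 1 | 1 | 1 | 1
1 | 0 | 0 | 0 | 0
1 | 0 | 0 | 1 | 1
1 | 0 | 1 | 0 | 1
1 | 0 | 1 | 1 | 1
1 | 1 | 0 | 0 | 1
1 | 1 | 0 | 1 | 1
1 | 1 | 1 | 0 | 1
1 | 1 | 1 | 1 | 1
The formula is true on 11 of the 16 rows.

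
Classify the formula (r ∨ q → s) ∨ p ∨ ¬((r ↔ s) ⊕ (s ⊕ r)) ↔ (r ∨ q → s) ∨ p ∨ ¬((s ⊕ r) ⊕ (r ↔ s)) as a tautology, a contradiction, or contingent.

  p   |   q   |   r   |   s   | (r ∨ q) | ((r ∨ q) → s) | (r ↔ s) | (s ⊕ r) | ((r ↔ s) ⊕ (s ⊕ r)) | ¬((r ↔ s) ⊕ (s ⊕ r)) | ((s ⊕ r) ⊕ (r ↔ s)) | ¬((s ⊕ r) ⊕ (r ↔ s)) |   φ  
----- | ----- | ----- | ----- | ------- | ------------- | ------- | ------- | ------------------- | -------------------- | ------------------- | -------------------- | -----
 True |  True |  True |  True |   True  |      True     |   True  |  False  |         True        |        False         |         True        |        False         |  True
 True |  True |  True | False |   True  |     False     |  False  |   True  |         True        |        False         |         True        |        False         |  True
 True |  True | False |  True |   True  |      True     |  False  |   True  |         True        |        False         |         True        |        False         |  True
 True |  True | False | False |   True  |     False     |   True  |  False  |         True        |        False         |         True        |        False         |  True
 True | False |  True |  True |   True  |      True     |   True  |  False  |         True        |        False         |         True        |        False         |  True
 True | False |  True | False |   True  |     False     |  False  |   True  |         True        |        False         |         True        |        False         |  True
 True | False | False |  True |  False  |      True     |  False  |   True  |         True        |        False         |         True        |        False         |  True
 True | False | False | False |  False  |      True     |   True  |  False  |         True        |        False         |         True        |        False         |  True
False |  True |  True |  True |   True  |      True     |   True  |  False  |         True        |        False         |         True        |        False         |  True
False |  True |  True | False |   True  |     False     |  False  |   True  |         True        |        False         |         True        |        False         |  True
False |  True | False |  True |   True  |      True     |  False  |   True  |         True        |        False         |         True        |        False         |  True
False |  True | False | False |   True  |     False     |   True  |  False  |         True        |        False         |         True        |        False         |  True
False | False |  True |  True |   True  |      True     |   True  |  False  |         True        |        False         |         True        |        False         |  True
False | False |  True | False |   True  |     False     |  False  |   True  |         True        |        False         |         True        |        False         |  True
False | False | False |  True |  False  |      True     |  False  |   True  |         True        |        False         |         True        |        False         |  True
False | False | False | False |  False  |      True     |   True  |  False  |         True        |        False         |         True        |        False         |  True
Every row is True, so the formula is a tautology.

tautology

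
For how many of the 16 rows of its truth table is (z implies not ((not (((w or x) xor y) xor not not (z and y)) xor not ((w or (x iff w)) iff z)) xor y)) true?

x | y | z | w || (w or x) | ((w or x) xor y) | (z and y) | not (z and y) | not not (z and y) | (x iff w) | (w or (x iff w)) | ((w or (x iff w)) iff z) | not ((w or (x iff w)) iff z) | φ
1 | 1 | 1 | 1 ||    1     |        0         |     1     |       0       |         1         |     1     |        1         |            1             |              0               | 0
1 | 1 | 1 | 0 ||    1     |        0         |     1     |       0       |         1         |     0     |        0         |            0             |              1               | 1
1 | 1 | 0 | 1 ||    1     |        0         |     0     |       1       |         0         |     1     |        1         |            0             |              1               | 1
1 | 1 | 0 | 0 ||    1     |        0         |     0     |       1       |         0         |     0     |        0         |            1             |              0               | 1
1 | 0 | 1 | 1 ||    1     |        1         |     0     |       1       |         0         |     1     |        1         |            1             |              0               | 1
1 | 0 | 1 | 0 ||    1     |        1         |     0     |       1       |         0         |     0     |        0         |            0             |              1               | 0
1 | 0 | 0 | 1 ||    1     |        1         |     0     |       1       |         0         |     1     |        1         |            0             |              1               | 1
1 | 0 | 0 | 0 ||    1     |        1         |     0     |       1       |         0         |     0     |        0         |            1             |              0               | 1
0 | 1 | 1 | 1 ||    1     |        0         |     1     |       0       |         1         |     0     |        1         |            1             |              0               | 0
0 | 1 | 1 | 0 ||    0     |        1         |     1     |       0       |         1         |     1     |        1         |            1             |              0               | 1
0 | 1 | 0 | 1 ||    1     |        0         |     0     |       1       |         0         |     0     |        1         |            0             |              1               | 1
0 | 1 | 0 | 0 ||    0     |        1         |     0     |       1       |         0         |     1     |        1         |            0             |              1               | 1
0 | 0 | 1 | 1 ||    1     |        1         |     0     |       1       |         0         |     0     |        1         |            1             |              0               | 1
0 | 0 | 1 | 0 ||    0     |        0         |     0     |       1       |         0         |     1     |        1         |            1             |              0               | 0
0 | 0 | 0 | 1 ||    1     |        1         |     0     |       1       |         0         |     0     |        1         |            0             |              1               | 1
0 | 0 | 0 | 0 ||    0     |        0         |     0     |       1       |         0         |     1     |        1         |            0             |              1               | 1
The formula is true on 12 of the 16 rows.

12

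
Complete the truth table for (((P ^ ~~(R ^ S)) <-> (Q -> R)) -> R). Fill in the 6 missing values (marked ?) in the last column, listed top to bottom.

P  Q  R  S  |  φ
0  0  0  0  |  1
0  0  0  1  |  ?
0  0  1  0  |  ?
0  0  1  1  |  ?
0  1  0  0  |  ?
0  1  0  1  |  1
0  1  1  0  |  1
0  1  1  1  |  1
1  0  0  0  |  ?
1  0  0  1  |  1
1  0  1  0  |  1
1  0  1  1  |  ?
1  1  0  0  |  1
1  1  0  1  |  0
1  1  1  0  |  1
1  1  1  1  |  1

Row P=0, Q=0, R=0, S=1: ((P ^ ~~(R ^ S)) <-> (Q -> R)) = 1, so the formula = 0.
Row P=0, Q=0, R=1, S=0: ((P ^ ~~(R ^ S)) <-> (Q -> R)) = 1, so the formula = 1.
Row P=0, Q=0, R=1, S=1: ((P ^ ~~(R ^ S)) <-> (Q -> R)) = 0, so the formula = 1.
Row P=0, Q=1, R=0, S=0: ((P ^ ~~(R ^ S)) <-> (Q -> R)) = 1, so the formula = 0.
Row P=1, Q=0, R=0, S=0: ((P ^ ~~(R ^ S)) <-> (Q -> R)) = 1, so the formula = 0.
Row P=1, Q=0, R=1, S=1: ((P ^ ~~(R ^ S)) <-> (Q -> R)) = 1, so the formula = 1.

0, 1, 1, 0, 0, 1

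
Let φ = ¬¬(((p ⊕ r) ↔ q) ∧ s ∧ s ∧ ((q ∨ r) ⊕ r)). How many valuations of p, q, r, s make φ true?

1

  p   |   q   |   r   |   s   |   φ  
----- | ----- | ----- | ----- | -----
False | False | False | False | False
False | False | False |  True | False
False | False |  True | False | False
False | False |  True |  True | False
False |  True | False | False | False
False |  True | False |  True | False
False |  True |  True | False | False
False |  True |  True |  True | False
 True | False | False | False | False
 True | False | False |  True | False
 True | False |  True | False | False
 True | False |  True |  True | False
 True |  True | False | False | False
 True |  True | False |  True |  True
 True |  True |  True | False | False
 True |  True |  True |  True | False
The formula is true on 1 of the 16 rows.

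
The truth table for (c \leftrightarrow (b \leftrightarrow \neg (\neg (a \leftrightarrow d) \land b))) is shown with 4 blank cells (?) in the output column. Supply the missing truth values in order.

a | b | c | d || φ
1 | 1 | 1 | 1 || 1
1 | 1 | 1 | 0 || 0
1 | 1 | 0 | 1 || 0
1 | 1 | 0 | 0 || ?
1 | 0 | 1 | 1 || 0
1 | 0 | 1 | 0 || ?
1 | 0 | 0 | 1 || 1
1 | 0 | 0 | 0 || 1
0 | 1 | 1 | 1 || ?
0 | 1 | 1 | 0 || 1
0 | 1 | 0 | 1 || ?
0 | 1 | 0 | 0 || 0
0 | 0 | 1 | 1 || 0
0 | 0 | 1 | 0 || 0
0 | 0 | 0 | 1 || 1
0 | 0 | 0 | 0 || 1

1, 0, 0, 1

Row a=1, b=1, c=0, d=0: (b \leftrightarrow \neg (\neg (a \leftrightarrow d) \land b)) = 0, so the formula = 1.
Row a=1, b=0, c=1, d=0: (b \leftrightarrow \neg (\neg (a \leftrightarrow d) \land b)) = 0, so the formula = 0.
Row a=0, b=1, c=1, d=1: (b \leftrightarrow \neg (\neg (a \leftrightarrow d) \land b)) = 0, so the formula = 0.
Row a=0, b=1, c=0, d=1: (b \leftrightarrow \neg (\neg (a \leftrightarrow d) \land b)) = 0, so the formula = 1.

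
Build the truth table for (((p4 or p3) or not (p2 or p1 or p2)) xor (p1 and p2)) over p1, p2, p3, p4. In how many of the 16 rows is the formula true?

11

p1  p2  p3  p4  |  φ
0   0   0   0   |  1
0   0   0   1   |  1
0   0   1   0   |  1
0   0   1   1   |  1
0   1   0   0   |  0
0   1   0   1   |  1
0   1   1   0   |  1
0   1   1   1   |  1
1   0   0   0   |  0
1   0   0   1   |  1
1   0   1   0   |  1
1   0   1   1   |  1
1   1   0   0   |  1
1   1   0   1   |  0
1   1   1   0   |  0
1   1   1   1   |  0
The formula is true on 11 of the 16 rows.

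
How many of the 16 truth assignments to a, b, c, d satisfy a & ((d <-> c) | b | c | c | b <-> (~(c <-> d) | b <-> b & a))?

7

a  b  c  d     (d <-> c)  (c | b)  (c <-> d)  ~(c <-> d)  (~(c <-> d) | b)  (b & a)  φ
T  T  T  T         T         T         T          F              T             T     T
T  T  T  F         F         T         F          T              T             T     T
T  T  F  T         F         T         F          T              T             T     T
T  T  F  F         T         T         T          F              T             T     T
T  F  T  T         T         T         T          F              F             F     T
T  F  T  F         F         T         F          T              T             F     F
T  F  F  T         F         F         F          T              T             F     T
T  F  F  F         T         F         T          F              F             F     T
F  T  T  T         T         T         T          F              T             F     F
F  T  T  F         F         T         F          T              T             F     F
F  T  F  T         F         T         F          T              T             F     F
F  T  F  F         T         T         T          F              T             F     F
F  F  T  T         T         T         T          F              F             F     F
F  F  T  F         F         T         F          T              T             F     F
F  F  F  T         F         F         F          T              T             F     F
F  F  F  F         T         F         T          F              F             F     F
The formula is true on 7 of the 16 rows.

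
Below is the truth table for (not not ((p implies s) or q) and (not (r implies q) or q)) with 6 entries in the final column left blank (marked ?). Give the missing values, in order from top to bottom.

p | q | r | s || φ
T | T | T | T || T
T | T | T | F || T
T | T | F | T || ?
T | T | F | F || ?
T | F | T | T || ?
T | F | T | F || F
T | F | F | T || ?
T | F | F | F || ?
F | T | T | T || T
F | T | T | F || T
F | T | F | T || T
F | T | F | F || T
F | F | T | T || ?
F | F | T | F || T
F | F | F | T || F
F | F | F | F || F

T, T, T, F, F, T

Row p=T, q=T, r=F, s=T: not not ((p implies s) or q) = T, (not (r implies q) or q) = T, so the formula = T.
Row p=T, q=T, r=F, s=F: not not ((p implies s) or q) = T, (not (r implies q) or q) = T, so the formula = T.
Row p=T, q=F, r=T, s=T: not not ((p implies s) or q) = T, (not (r implies q) or q) = T, so the formula = T.
Row p=T, q=F, r=F, s=T: not not ((p implies s) or q) = T, (not (r implies q) or q) = F, so the formula = F.
Row p=T, q=F, r=F, s=F: not not ((p implies s) or q) = F, (not (r implies q) or q) = F, so the formula = F.
Row p=F, q=F, r=T, s=T: not not ((p implies s) or q) = T, (not (r implies q) or q) = T, so the formula = T.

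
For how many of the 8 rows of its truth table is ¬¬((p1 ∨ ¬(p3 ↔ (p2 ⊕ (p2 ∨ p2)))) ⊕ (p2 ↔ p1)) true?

p1  p2  p3  |  φ
T   T   T   |  F
T   T   F   |  F
T   F   T   |  T
T   F   F   |  T
F   T   T   |  T
F   T   F   |  F
F   F   T   |  F
F   F   F   |  T
The formula is true on 4 of the 8 rows.

4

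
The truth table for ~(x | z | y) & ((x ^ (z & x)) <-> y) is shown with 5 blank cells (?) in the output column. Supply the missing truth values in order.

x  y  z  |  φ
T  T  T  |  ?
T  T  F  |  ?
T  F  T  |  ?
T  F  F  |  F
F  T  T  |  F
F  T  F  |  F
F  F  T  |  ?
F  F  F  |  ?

F, F, F, F, T

Row x=T, y=T, z=T: ~(x | z | y) = F, ((x ^ (z & x)) <-> y) = F, so the formula = F.
Row x=T, y=T, z=F: ~(x | z | y) = F, ((x ^ (z & x)) <-> y) = T, so the formula = F.
Row x=T, y=F, z=T: ~(x | z | y) = F, ((x ^ (z & x)) <-> y) = T, so the formula = F.
Row x=F, y=F, z=T: ~(x | z | y) = F, ((x ^ (z & x)) <-> y) = T, so the formula = F.
Row x=F, y=F, z=F: ~(x | z | y) = T, ((x ^ (z & x)) <-> y) = T, so the formula = T.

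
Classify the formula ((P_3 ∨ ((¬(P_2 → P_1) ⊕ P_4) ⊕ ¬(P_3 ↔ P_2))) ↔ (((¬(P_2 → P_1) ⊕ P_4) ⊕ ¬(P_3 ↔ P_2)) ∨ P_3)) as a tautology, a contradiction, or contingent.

tautology

P_1 | P_2 | P_3 | P_4 | φ
--- | --- | --- | --- | -
 T  |  T  |  T  |  T  | T
 T  |  T  |  T  |  F  | T
 T  |  T  |  F  |  T  | T
 T  |  T  |  F  |  F  | T
 T  |  F  |  T  |  T  | T
 T  |  F  |  T  |  F  | T
 T  |  F  |  F  |  T  | T
 T  |  F  |  F  |  F  | T
 F  |  T  |  T  |  T  | T
 F  |  T  |  T  |  F  | T
 F  |  T  |  F  |  T  | T
 F  |  T  |  F  |  F  | T
 F  |  F  |  T  |  T  | T
 F  |  F  |  T  |  F  | T
 F  |  F  |  F  |  T  | T
 F  |  F  |  F  |  F  | T
Every row is T, so the formula is a tautology.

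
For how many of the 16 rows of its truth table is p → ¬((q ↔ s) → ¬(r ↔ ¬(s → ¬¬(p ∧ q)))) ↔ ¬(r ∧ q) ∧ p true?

4

p | q | r | s | (q ↔ s) | (p ∧ q) | ¬(p ∧ q) | ¬¬(p ∧ q) | (s → ¬¬(p ∧ q)) | ¬(s → ¬¬(p ∧ q)) | (r ↔ ¬(s → ¬¬(p ∧ q))) | ¬(r ↔ ¬(s → ¬¬(p ∧ q))) | (r ∧ q) | ¬(r ∧ q) | (¬(r ∧ q) ∧ p) | φ
- | - | - | - | ------- | ------- | -------- | --------- | --------------- | ---------------- | ---------------------- | ----------------------- | ------- | -------- | -------------- | -
0 | 0 | 0 | 0 |    1    |    0    |    1     |     0     |        1        |        0         |           1            |            0            |    0    |    1     |       0        | 0
0 | 0 | 0 | 1 |    0    |    0    |    1     |     0     |        0        |        1         |           0            |            1            |    0    |    1     |       0        | 0
0 | 0 | 1 | 0 |    1    |    0    |    1     |     0     |        1        |        0         |           0            |            1            |    0    |    1     |       0        | 0
0 | 0 | 1 | 1 |    0    |    0    |    1     |     0     |        0        |        1         |           1            |            0            |    0    |    1     |       0        | 0
0 | 1 | 0 | 0 |    0    |    0    |    1     |     0     |        1        |        0         |           1            |            0            |    0    |    1     |       0        | 0
0 | 1 | 0 | 1 |    1    |    0    |    1     |     0     |        0        |        1         |           0            |            1            |    0    |    1     |       0        | 0
0 | 1 | 1 | 0 |    0    |    0    |    1     |     0     |        1        |        0         |           0            |            1            |    1    |    0     |       0        | 0
0 | 1 | 1 | 1 |    1    |    0    |    1     |     0     |        0        |        1         |           1            |            0            |    1    |    0     |       0        | 0
1 | 0 | 0 | 0 |    1    |    0    |    1     |     0     |        1        |        0         |           1            |            0            |    0    |    1     |       1        | 1
1 | 0 | 0 | 1 |    0    |    0    |    1     |     0     |        0        |        1         |           0            |            1            |    0    |    1     |       1        | 0
1 | 0 | 1 | 0 |    1    |    0    |    1     |     0     |        1        |        0         |           0            |            1            |    0    |    1     |       1        | 0
1 | 0 | 1 | 1 |    0    |    0    |    1     |     0     |        0        |        1         |           1            |            0            |    0    |    1     |       1        | 0
1 | 1 | 0 | 0 |    0    |    1    |    0     |     1     |        1        |        0         |           1            |            0            |    0    |    1     |       1        | 0
1 | 1 | 0 | 1 |    1    |    1    |    0     |     1     |        1        |        0         |           1            |            0            |    0    |    1     |       1        | 1
1 | 1 | 1 | 0 |    0    |    1    |    0     |     1     |        1        |        0         |           0            |            1            |    1    |    0     |       0        | 1
1 | 1 | 1 | 1 |    1    |    1    |    0     |     1     |        1        |        0         |           0            |            1            |    1    |    0     |       0        | 1
The formula is true on 4 of the 16 rows.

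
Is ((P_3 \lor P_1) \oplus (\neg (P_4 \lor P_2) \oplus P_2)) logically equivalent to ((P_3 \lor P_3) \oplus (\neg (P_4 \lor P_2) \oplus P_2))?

 P_1  |  P_2  |  P_3  |  P_4  |   φ   |   ψ  
----- | ----- | ----- | ----- | ----- | -----
 True |  True |  True |  True | False | False
 True |  True |  True | False | False | False
 True |  True | False |  True | False |  True
 True |  True | False | False | False |  True
 True | False |  True |  True |  True |  True
 True | False |  True | False | False | False
 True | False | False |  True |  True | False
 True | False | False | False | False |  True
False |  True |  True |  True | False | False
False |  True |  True | False | False | False
False |  True | False |  True |  True |  True
False |  True | False | False |  True |  True
False | False |  True |  True |  True |  True
False | False |  True | False | False | False
False | False | False |  True | False | False
False | False | False | False |  True |  True
The columns differ at P_1=True, P_2=True, P_3=False, P_4=True (φ=False, ψ=True), so they are not equivalent.

not equivalent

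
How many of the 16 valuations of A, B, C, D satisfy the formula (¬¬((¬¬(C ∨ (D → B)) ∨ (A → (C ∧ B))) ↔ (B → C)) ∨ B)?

15

A  B  C  D  |  φ
F  F  F  F  |  T
F  F  F  T  |  T
F  F  T  F  |  T
F  F  T  T  |  T
F  T  F  F  |  T
F  T  F  T  |  T
F  T  T  F  |  T
F  T  T  T  |  T
T  F  F  F  |  T
T  F  F  T  |  F
T  F  T  F  |  T
T  F  T  T  |  T
T  T  F  F  |  T
T  T  F  T  |  T
T  T  T  F  |  T
T  T  T  T  |  T
The formula is true on 15 of the 16 rows.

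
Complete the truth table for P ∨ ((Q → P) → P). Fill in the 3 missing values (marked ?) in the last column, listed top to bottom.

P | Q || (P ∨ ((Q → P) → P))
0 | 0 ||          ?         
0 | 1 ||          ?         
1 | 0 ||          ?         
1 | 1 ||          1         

0, 1, 1

Row P=0, Q=0: ((Q → P) → P) = 0, so (P ∨ ((Q → P) → P)) = 0.
Row P=0, Q=1: ((Q → P) → P) = 1, so (P ∨ ((Q → P) → P)) = 1.
Row P=1, Q=0: ((Q → P) → P) = 1, so (P ∨ ((Q → P) → P)) = 1.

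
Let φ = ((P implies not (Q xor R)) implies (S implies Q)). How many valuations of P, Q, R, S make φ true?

P | Q | R | S || φ
0 | 0 | 0 | 0 || 1
0 | 0 | 0 | 1 || 0
0 | 0 | 1 | 0 || 1
0 | 0 | 1 | 1 || 0
0 | 1 | 0 | 0 || 1
0 | 1 | 0 | 1 || 1
0 | 1 | 1 | 0 || 1
0 | 1 | 1 | 1 || 1
1 | 0 | 0 | 0 || 1
1 | 0 | 0 | 1 || 0
1 | 0 | 1 | 0 || 1
1 | 0 | 1 | 1 || 1
1 | 1 | 0 | 0 || 1
1 | 1 | 0 | 1 || 1
1 | 1 | 1 | 0 || 1
1 | 1 | 1 | 1 || 1
The formula is true on 13 of the 16 rows.

13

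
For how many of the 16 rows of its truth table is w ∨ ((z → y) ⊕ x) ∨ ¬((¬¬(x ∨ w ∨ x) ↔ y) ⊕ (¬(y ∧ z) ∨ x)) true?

15

x | y | z | w | (z → y) | ((z → y) ⊕ x) | (w ∨ ((z → y) ⊕ x)) | (x ∨ w) | ((x ∨ w) ∨ x) | ¬((x ∨ w) ∨ x) | ¬¬((x ∨ w) ∨ x) | (¬¬((x ∨ w) ∨ x) ↔ y) | (y ∧ z) | ¬(y ∧ z) | (¬(y ∧ z) ∨ x) | φ
- | - | - | - | ------- | ------------- | ------------------- | ------- | ------------- | -------------- | --------------- | --------------------- | ------- | -------- | -------------- | -
1 | 1 | 1 | 1 |    1    |       0       |          1          |    1    |       1       |       0        |        1        |           1           |    1    |    0     |       1        | 1
1 | 1 | 1 | 0 |    1    |       0       |          0          |    1    |       1       |       0        |        1        |           1           |    1    |    0     |       1        | 1
1 | 1 | 0 | 1 |    1    |       0       |          1          |    1    |       1       |       0        |        1        |           1           |    0    |    1     |       1        | 1
1 | 1 | 0 | 0 |    1    |       0       |          0          |    1    |       1       |       0        |        1        |           1           |    0    |    1     |       1        | 1
1 | 0 | 1 | 1 |    0    |       1       |          1          |    1    |       1       |       0        |        1        |           0           |    0    |    1     |       1        | 1
1 | 0 | 1 | 0 |    0    |       1       |          1          |    1    |       1       |       0        |        1        |           0           |    0    |    1     |       1        | 1
1 | 0 | 0 | 1 |    1    |       0       |          1          |    1    |       1       |       0        |        1        |           0           |    0    |    1     |       1        | 1
1 | 0 | 0 | 0 |    1    |       0       |          0          |    1    |       1       |       0        |        1        |           0           |    0    |    1     |       1        | 0
0 | 1 | 1 | 1 |    1    |       1       |          1          |    1    |       1       |       0        |        1        |           1           |    1    |    0     |       0        | 1
0 | 1 | 1 | 0 |    1    |       1       |          1          |    0    |       0       |       1        |        0        |           0           |    1    |    0     |       0        | 1
0 | 1 | 0 | 1 |    1    |       1       |          1          |    1    |       1       |       0        |        1        |           1           |    0    |    1     |       1        | 1
0 | 1 | 0 | 0 |    1    |       1       |          1          |    0    |       0       |       1        |        0        |           0           |    0    |    1     |       1        | 1
0 | 0 | 1 | 1 |    0    |       0       |          1          |    1    |       1       |       0        |        1        |           0           |    0    |    1     |       1        | 1
0 | 0 | 1 | 0 |    0    |       0       |          0          |    0    |       0       |       1        |        0        |           1           |    0    |    1     |       1        | 1
0 | 0 | 0 | 1 |    1    |       1       |          1          |    1    |       1       |       0        |        1        |           0           |    0    |    1     |       1        | 1
0 | 0 | 0 | 0 |    1    |       1       |          1          |    0    |       0       |       1        |        0        |           1           |    0    |    1     |       1        | 1
The formula is true on 15 of the 16 rows.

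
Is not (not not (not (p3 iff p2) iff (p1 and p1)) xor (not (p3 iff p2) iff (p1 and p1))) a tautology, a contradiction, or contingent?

tautology

p1  p2  p3  |  (p3 iff p2)  not (p3 iff p2)  (p1 and p1)  φ
F   F   F   |       T              F              F       T
F   F   T   |       F              T              F       T
F   T   F   |       F              T              F       T
F   T   T   |       T              F              F       T
T   F   F   |       T              F              T       T
T   F   T   |       F              T              T       T
T   T   F   |       F              T              T       T
T   T   T   |       T              F              T       T
Every row is T, so the formula is a tautology.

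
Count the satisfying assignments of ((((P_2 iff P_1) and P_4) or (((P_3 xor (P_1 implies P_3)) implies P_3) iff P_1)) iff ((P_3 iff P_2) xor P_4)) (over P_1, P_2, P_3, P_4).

P_1 | P_2 | P_3 | P_4 || φ
 0  |  0  |  0  |  0  || 1
 0  |  0  |  0  |  1  || 0
 0  |  0  |  1  |  0  || 1
 0  |  0  |  1  |  1  || 1
 0  |  1  |  0  |  0  || 0
 0  |  1  |  0  |  1  || 1
 0  |  1  |  1  |  0  || 0
 0  |  1  |  1  |  1  || 1
 1  |  0  |  0  |  0  || 1
 1  |  0  |  0  |  1  || 0
 1  |  0  |  1  |  0  || 0
 1  |  0  |  1  |  1  || 1
 1  |  1  |  0  |  0  || 0
 1  |  1  |  0  |  1  || 1
 1  |  1  |  1  |  0  || 1
 1  |  1  |  1  |  1  || 0
The formula is true on 9 of the 16 rows.

9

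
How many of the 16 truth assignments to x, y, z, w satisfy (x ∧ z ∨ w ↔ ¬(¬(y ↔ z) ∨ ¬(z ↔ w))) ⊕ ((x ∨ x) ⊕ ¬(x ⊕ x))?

x | y | z | w || φ
1 | 1 | 1 | 1 || 1
1 | 1 | 1 | 0 || 0
1 | 1 | 0 | 1 || 0
1 | 1 | 0 | 0 || 1
1 | 0 | 1 | 1 || 0
1 | 0 | 1 | 0 || 0
1 | 0 | 0 | 1 || 0
1 | 0 | 0 | 0 || 0
0 | 1 | 1 | 1 || 0
0 | 1 | 1 | 0 || 0
0 | 1 | 0 | 1 || 1
0 | 1 | 0 | 0 || 0
0 | 0 | 1 | 1 || 1
0 | 0 | 1 | 0 || 0
0 | 0 | 0 | 1 || 1
0 | 0 | 0 | 0 || 1
The formula is true on 6 of the 16 rows.

6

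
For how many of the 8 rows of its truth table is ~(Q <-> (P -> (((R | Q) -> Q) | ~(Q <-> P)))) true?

P | Q | R | φ
- | - | - | -
1 | 1 | 1 | 0
1 | 1 | 0 | 0
1 | 0 | 1 | 1
1 | 0 | 0 | 1
0 | 1 | 1 | 0
0 | 1 | 0 | 0
0 | 0 | 1 | 1
0 | 0 | 0 | 1
The formula is true on 4 of the 8 rows.

4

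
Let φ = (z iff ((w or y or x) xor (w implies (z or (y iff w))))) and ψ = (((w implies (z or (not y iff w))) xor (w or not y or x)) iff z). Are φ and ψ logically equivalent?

x  y  z  w  |  φ  ψ
1  1  1  1  |  0  0
1  1  1  0  |  0  0
1  1  0  1  |  1  0
1  1  0  0  |  1  1
1  0  1  1  |  0  0
1  0  1  0  |  0  0
1  0  0  1  |  0  1
1  0  0  0  |  1  1
0  1  1  1  |  0  0
0  1  1  0  |  0  1
0  1  0  1  |  1  0
0  1  0  0  |  1  0
0  0  1  1  |  0  0
0  0  1  0  |  1  0
0  0  0  1  |  0  1
0  0  0  0  |  0  1
The columns differ at x=1, y=1, z=0, w=1 (φ=1, ψ=0), so they are not equivalent.

not equivalent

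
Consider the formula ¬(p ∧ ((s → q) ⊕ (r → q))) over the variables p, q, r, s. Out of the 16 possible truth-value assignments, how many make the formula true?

14

  p   |   q   |   r   |   s   | (s → q) | (r → q) | ((s → q) ⊕ (r → q)) | (p ∧ ((s → q) ⊕ (r → q))) | ¬(p ∧ ((s → q) ⊕ (r → q)))
----- | ----- | ----- | ----- | ------- | ------- | ------------------- | ------------------------- | --------------------------
 True |  True |  True |  True |   True  |   True  |        False        |           False           |            True           
 True |  True |  True | False |   True  |   True  |        False        |           False           |            True           
 True |  True | False |  True |   True  |   True  |        False        |           False           |            True           
 True |  True | False | False |   True  |   True  |        False        |           False           |            True           
 True | False |  True |  True |  False  |  False  |        False        |           False           |            True           
 True | False |  True | False |   True  |  False  |         True        |            True           |           False           
 True | False | False |  True |  False  |   True  |         True        |            True           |           False           
 True | False | False | False |   True  |   True  |        False        |           False           |            True           
False |  True |  True |  True |   True  |   True  |        False        |           False           |            True           
False |  True |  True | False |   True  |   True  |        False        |           False           |            True           
False |  True | False |  True |   True  |   True  |        False        |           False           |            True           
False |  True | False | False |   True  |   True  |        False        |           False           |            True           
False | False |  True |  True |  False  |  False  |        False        |           False           |            True           
False | False |  True | False |   True  |  False  |         True        |           False           |            True           
False | False | False |  True |  False  |   True  |         True        |           False           |            True           
False | False | False | False |   True  |   True  |        False        |           False           |            True           
The formula is true on 14 of the 16 rows.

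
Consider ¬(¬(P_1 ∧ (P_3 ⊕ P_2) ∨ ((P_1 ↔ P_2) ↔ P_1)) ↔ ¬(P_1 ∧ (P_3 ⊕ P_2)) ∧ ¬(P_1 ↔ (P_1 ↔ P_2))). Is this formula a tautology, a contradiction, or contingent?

contradiction

P_1  P_2  P_3  |  (P_3 ⊕ P_2)  (P_1 ∧ (P_3 ⊕ P_2))  (P_1 ↔ P_2)  ((P_1 ↔ P_2) ↔ P_1)  ¬(P_1 ∧ (P_3 ⊕ P_2))  (P_1 ↔ (P_1 ↔ P_2))  ¬(P_1 ↔ (P_1 ↔ P_2))  φ
 T    T    T   |       F                F                T                T                    T                     T                    F            F
 T    T    F   |       T                T                T                T                    F                     T                    F            F
 T    F    T   |       T                T                F                F                    F                     F                    T            F
 T    F    F   |       F                F                F                F                    T                     F                    T            F
 F    T    T   |       F                F                F                T                    T                     T                    F            F
 F    T    F   |       T                F                F                T                    T                     T                    F            F
 F    F    T   |       T                F                T                F                    T                     F                    T            F
 F    F    F   |       F                F                T                F                    T                     F                    T            F
Every row is F, so the formula is a contradiction.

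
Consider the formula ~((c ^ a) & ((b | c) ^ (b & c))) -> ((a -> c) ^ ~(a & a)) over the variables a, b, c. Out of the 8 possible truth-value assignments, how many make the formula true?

a  b  c     (c ^ a)  (b | c)  (b & c)  ((b | c) ^ (b & c))  (a -> c)  (a & a)  ~(a & a)  ((a -> c) ^ ~(a & a))  φ
T  T  T        F        T        T              F              T         T        F                T            T
T  T  F        T        T        F              T              F         T        F                F            T
T  F  T        F        T        F              T              T         T        F                T            T
T  F  F        T        F        F              F              F         T        F                F            F
F  T  T        T        T        T              F              T         F        T                F            F
F  T  F        F        T        F              T              T         F        T                F            F
F  F  T        T        T        F              T              T         F        T                F            T
F  F  F        F        F        F              F              T         F        T                F            F
The formula is true on 4 of the 8 rows.

4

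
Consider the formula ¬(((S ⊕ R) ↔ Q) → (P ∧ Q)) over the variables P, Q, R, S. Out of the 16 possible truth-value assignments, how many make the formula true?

6

P | Q | R | S | (S ⊕ R) | ((S ⊕ R) ↔ Q) | (P ∧ Q) | (((S ⊕ R) ↔ Q) → (P ∧ Q)) | ¬(((S ⊕ R) ↔ Q) → (P ∧ Q))
- | - | - | - | ------- | ------------- | ------- | ------------------------- | --------------------------
T | T | T | T |    F    |       F       |    T    |             T             |             F             
T | T | T | F |    T    |       T       |    T    |             T             |             F             
T | T | F | T |    T    |       T       |    T    |             T             |             F             
T | T | F | F |    F    |       F       |    T    |             T             |             F             
T | F | T | T |    F    |       T       |    F    |             F             |             T             
T | F | T | F |    T    |       F       |    F    |             T             |             F             
T | F | F | T |    T    |       F       |    F    |             T             |             F             
T | F | F | F |    F    |       T       |    F    |             F             |             T             
F | T | T | T |    F    |       F       |    F    |             T             |             F             
F | T | T | F |    T    |       T       |    F    |             F             |             T             
F | T | F | T |    T    |       T       |    F    |             F             |             T             
F | T | F | F |    F    |       F       |    F    |             T             |             F             
F | F | T | T |    F    |       T       |    F    |             F             |             T             
F | F | T | F |    T    |       F       |    F    |             T             |             F             
F | F | F | T |    T    |       F       |    F    |             T             |             F             
F | F | F | F |    F    |       T       |    F    |             F             |             T             
The formula is true on 6 of the 16 rows.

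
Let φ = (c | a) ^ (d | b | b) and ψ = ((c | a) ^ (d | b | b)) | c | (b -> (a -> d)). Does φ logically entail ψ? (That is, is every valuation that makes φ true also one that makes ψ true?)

yes

a  b  c  d  |  φ  ψ
F  F  F  F  |  F  T
F  F  F  T  |  T  T
F  F  T  F  |  T  T
F  F  T  T  |  F  T
F  T  F  F  |  T  T
F  T  F  T  |  T  T
F  T  T  F  |  F  T
F  T  T  T  |  F  T
T  F  F  F  |  T  T
T  F  F  T  |  F  T
T  F  T  F  |  T  T
T  F  T  T  |  F  T
T  T  F  F  |  F  F
T  T  F  T  |  F  T
T  T  T  F  |  F  T
T  T  T  T  |  F  T
In every row where φ is true, ψ is also true, so φ ⊨ ψ.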